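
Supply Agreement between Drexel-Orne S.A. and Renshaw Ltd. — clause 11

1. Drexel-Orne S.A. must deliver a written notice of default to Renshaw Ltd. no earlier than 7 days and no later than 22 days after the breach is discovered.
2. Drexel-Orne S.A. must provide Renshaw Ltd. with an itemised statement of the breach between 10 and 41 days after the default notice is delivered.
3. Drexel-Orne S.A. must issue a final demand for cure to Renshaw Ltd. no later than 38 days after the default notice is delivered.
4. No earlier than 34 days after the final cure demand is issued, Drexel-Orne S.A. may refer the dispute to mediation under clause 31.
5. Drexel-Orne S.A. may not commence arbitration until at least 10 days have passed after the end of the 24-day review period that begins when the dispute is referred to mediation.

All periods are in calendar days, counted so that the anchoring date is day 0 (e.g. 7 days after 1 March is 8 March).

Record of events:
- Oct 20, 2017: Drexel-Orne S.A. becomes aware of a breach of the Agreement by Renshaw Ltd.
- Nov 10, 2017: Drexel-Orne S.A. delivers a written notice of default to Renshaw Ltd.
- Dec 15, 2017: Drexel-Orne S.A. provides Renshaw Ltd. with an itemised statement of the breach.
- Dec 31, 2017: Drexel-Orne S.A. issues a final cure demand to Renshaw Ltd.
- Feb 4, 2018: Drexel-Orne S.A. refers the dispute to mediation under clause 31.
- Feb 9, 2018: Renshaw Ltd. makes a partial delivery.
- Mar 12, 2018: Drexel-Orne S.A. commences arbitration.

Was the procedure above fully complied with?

No

Step 1: the window is 7–22 days after Oct 20, 2017 (when the breach is discovered), so Oct 27, 2017 through Nov 11, 2017; done Nov 10, 2017 — within the window.
Step 2: the window is 10–41 days after Nov 10, 2017 (when the default notice is delivered), so Nov 20, 2017 through Dec 21, 2017; done Dec 15, 2017, which is between those dates.
Step 3: 38 days after Nov 10, 2017 (when the default notice is delivered) is Dec 18, 2017; Dec 31, 2017 misses that deadline by 13 days.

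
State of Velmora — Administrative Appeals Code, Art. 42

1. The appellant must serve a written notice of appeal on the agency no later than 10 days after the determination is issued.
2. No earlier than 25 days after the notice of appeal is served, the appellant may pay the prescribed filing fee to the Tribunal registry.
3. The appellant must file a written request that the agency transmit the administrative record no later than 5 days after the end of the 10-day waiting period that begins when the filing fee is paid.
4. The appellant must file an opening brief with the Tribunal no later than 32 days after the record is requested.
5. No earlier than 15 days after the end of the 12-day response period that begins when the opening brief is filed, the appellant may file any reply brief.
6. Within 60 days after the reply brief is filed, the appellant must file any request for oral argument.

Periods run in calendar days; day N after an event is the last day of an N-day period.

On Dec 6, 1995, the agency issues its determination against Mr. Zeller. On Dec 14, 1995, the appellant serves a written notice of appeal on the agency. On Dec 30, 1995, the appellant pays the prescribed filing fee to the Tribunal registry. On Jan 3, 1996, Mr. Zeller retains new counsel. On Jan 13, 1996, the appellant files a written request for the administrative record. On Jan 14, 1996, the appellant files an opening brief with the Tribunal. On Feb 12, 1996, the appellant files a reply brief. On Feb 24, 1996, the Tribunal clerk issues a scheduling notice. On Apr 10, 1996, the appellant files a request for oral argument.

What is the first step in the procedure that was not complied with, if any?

Step 2

Step 1 — counting 10 days from Dec 6, 1995 (when the determination is issued) gives a deadline of Dec 16, 1995; Dec 14, 1995 is within that limit.
Step 2 — must wait 25 days from Dec 14, 1995 (when the notice of appeal is served), so not before Jan 8, 1996; done Dec 30, 1995 — 9 days too early.
No need to go further; step 2 was not satisfied.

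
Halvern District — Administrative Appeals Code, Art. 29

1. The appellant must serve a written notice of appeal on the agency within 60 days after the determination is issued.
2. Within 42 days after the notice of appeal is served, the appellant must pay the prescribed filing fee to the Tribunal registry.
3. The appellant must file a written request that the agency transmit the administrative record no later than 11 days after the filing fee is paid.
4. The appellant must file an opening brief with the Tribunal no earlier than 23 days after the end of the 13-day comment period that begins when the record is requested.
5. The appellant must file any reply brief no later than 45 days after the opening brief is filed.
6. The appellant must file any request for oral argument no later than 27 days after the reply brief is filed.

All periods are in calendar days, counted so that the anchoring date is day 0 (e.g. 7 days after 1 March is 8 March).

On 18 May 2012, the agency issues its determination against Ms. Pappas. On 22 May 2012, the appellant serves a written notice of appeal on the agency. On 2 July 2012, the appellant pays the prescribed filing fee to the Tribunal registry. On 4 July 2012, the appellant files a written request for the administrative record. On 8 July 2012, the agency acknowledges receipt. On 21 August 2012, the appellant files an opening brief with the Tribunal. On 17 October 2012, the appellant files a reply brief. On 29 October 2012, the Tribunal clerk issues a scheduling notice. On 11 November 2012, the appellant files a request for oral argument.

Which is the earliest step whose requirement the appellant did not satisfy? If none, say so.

Step 5

Step 1: 60 days after 18 May 2012 (when the determination is issued) is 17 July 2012; completed 22 May 2012, before the deadline.
Step 2: 42 days after 22 May 2012 (when the notice of appeal is served) is 3 July 2012; completed 2 July 2012, before the deadline.
Step 3: 11 days after 2 July 2012 (when the filing fee is paid) is 13 July 2012; done 4 July 2012 — timely.
Step 4: the earliest permitted date is 23 days after 17 July 2012 (end of the 13-day comment period, which began when the record is requested on 4 July 2012), i.e. 9 August 2012; 21 August 2012 is on or after that date.
Step 5: 45 days after 21 August 2012 (when the opening brief is filed) is 5 October 2012; done 17 October 2012 — 12 days late.
No need to go further; step 5 was not satisfied.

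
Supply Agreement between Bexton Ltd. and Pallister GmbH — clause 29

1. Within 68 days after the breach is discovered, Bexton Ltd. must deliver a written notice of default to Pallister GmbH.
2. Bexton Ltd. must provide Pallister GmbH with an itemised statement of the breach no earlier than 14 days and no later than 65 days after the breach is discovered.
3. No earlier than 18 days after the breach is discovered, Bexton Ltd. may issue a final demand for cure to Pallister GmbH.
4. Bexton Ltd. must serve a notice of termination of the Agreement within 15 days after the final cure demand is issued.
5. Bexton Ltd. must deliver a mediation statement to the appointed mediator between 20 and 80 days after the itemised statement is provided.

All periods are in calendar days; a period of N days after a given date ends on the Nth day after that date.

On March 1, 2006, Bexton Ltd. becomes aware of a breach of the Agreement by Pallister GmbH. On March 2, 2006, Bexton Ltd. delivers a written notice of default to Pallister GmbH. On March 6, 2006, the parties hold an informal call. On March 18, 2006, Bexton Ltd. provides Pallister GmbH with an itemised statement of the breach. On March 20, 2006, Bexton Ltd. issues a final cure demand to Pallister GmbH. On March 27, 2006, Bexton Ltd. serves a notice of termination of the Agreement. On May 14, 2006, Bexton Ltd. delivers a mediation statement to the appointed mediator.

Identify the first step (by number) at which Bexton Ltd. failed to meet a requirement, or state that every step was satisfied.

None — every step was satisfied

(1) due by March 1, 2006 + 68 days = May 8, 2006; completed March 2, 2006, before the deadline.
(2) the permitted window runs from March 1, 2006 + 14 = March 15, 2006 to March 1, 2006 + 65 = May 5, 2006; March 18, 2006 falls inside that range.
(3) permitted from March 1, 2006 + 18 days = March 19, 2006 onward; done March 20, 2006, after the minimum wait.
(4) due by March 20, 2006 + 15 days = April 4, 2006; March 27, 2006 is within that limit.
(5) the permitted window runs from March 18, 2006 + 20 = April 7, 2006 to March 18, 2006 + 80 = June 6, 2006; done May 14, 2006, which is between those dates.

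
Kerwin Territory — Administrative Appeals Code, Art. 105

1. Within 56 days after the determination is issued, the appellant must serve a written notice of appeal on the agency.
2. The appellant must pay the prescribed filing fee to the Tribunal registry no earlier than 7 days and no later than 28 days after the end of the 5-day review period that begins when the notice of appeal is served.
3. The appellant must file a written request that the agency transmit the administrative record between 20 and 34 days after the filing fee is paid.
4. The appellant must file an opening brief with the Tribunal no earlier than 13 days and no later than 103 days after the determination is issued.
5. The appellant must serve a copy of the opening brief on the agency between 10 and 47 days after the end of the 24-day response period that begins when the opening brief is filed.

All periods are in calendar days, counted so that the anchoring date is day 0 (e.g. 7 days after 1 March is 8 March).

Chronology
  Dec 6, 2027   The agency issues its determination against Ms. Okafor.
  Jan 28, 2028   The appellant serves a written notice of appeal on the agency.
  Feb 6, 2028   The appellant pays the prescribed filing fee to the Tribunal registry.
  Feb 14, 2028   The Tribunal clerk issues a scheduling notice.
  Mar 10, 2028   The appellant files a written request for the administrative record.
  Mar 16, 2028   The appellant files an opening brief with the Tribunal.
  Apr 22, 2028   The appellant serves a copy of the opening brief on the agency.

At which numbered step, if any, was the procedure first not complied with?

Step 1: 56 days after Dec 6, 2027 (when the determination is issued) is Jan 31, 2028; completed Jan 28, 2028, before the deadline.
Step 2: the window is 7–28 days after Feb 2, 2028 (end of the 5-day review period, which began when the notice of appeal is served on Jan 28, 2028), so Feb 9, 2028 through Mar 1, 2028; Feb 6, 2028 is 3 days too early.
The procedure was therefore not followed at step 2.

Step 2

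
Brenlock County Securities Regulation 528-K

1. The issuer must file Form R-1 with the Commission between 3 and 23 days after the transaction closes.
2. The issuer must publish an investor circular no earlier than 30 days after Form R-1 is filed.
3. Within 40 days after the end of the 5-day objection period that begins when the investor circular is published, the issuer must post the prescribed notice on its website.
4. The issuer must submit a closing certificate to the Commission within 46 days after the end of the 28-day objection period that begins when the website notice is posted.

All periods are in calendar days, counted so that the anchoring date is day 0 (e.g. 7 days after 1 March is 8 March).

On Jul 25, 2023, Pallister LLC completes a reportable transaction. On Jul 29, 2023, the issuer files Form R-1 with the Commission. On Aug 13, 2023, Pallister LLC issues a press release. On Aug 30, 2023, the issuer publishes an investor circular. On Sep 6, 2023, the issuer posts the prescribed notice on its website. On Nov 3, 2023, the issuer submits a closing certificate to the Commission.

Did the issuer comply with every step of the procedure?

(1) the permitted window runs from Jul 25, 2023 + 3 = Jul 28, 2023 to Jul 25, 2023 + 23 = Aug 17, 2023; Jul 29, 2023 falls inside that range.
(2) permitted from Jul 29, 2023 + 30 days = Aug 28, 2023 onward; done Aug 30, 2023, after the minimum wait.
(3) due by Sep 4, 2023 + 40 days = Oct 14, 2023; completed Sep 6, 2023, before the deadline.
(4) due by Oct 4, 2023 + 46 days = Nov 19, 2023; done Nov 3, 2023 — timely.

Yes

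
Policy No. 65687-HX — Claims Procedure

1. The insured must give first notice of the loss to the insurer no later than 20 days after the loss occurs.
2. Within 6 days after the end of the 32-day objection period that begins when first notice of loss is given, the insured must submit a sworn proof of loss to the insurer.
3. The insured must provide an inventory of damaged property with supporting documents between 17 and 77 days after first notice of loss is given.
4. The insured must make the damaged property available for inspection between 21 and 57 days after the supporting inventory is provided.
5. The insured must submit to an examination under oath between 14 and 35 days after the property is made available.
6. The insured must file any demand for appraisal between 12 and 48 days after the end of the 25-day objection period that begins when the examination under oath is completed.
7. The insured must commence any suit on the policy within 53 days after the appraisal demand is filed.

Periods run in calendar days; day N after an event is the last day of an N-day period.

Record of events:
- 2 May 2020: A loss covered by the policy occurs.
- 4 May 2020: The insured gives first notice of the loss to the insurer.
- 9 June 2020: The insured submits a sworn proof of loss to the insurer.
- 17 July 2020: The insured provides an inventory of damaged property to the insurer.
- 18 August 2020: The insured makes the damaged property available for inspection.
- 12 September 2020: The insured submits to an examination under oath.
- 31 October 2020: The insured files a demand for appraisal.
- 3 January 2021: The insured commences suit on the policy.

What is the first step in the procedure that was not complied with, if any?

Step 7

Step 1: 20 days after 2 May 2020 (when the loss occurs) is 22 May 2020; completed 4 May 2020, before the deadline.
Step 2: 6 days after 5 June 2020 (end of the 32-day objection period, which began when first notice of loss is given on 4 May 2020) is 11 June 2020; completed 9 June 2020, before the deadline.
Step 3: the window is 17–77 days after 4 May 2020 (when first notice of loss is given), so 21 May 2020 through 20 July 2020; done 17 July 2020, which is between those dates.
Step 4: the window is 21–57 days after 17 July 2020 (when the supporting inventory is provided), so 7 August 2020 through 12 September 2020; done 18 August 2020, which is between those dates.
Step 5: the window is 14–35 days after 18 August 2020 (when the property is made available), so 1 September 2020 through 22 September 2020; done 12 September 2020 — within the window.
Step 6: the window is 12–48 days after 7 October 2020 (end of the 25-day objection period, which began when the examination under oath is completed on 12 September 2020), so 19 October 2020 through 24 November 2020; done 31 October 2020 — within the window.
Step 7: 53 days after 31 October 2020 (when the appraisal demand is filed) is 23 December 2020; 3 January 2021 misses that deadline by 11 days.
That is the first point of non-compliance.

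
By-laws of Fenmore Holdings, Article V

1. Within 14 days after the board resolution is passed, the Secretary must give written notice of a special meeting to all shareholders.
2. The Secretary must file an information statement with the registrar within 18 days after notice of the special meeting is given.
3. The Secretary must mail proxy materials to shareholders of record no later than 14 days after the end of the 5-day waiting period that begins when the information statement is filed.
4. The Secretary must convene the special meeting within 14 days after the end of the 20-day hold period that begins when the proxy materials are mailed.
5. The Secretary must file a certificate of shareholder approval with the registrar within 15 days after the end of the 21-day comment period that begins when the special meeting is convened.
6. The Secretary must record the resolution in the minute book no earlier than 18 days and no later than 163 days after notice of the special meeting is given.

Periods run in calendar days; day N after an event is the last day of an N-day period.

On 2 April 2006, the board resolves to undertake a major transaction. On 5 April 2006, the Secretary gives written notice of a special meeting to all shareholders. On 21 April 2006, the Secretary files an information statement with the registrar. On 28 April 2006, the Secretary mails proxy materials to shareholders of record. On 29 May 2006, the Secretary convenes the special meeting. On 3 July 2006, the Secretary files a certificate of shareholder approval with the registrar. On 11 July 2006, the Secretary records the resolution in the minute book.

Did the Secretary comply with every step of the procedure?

Step 1 — counting 14 days from 2 April 2006 (when the board resolution is passed) gives a deadline of 16 April 2006; done 5 April 2006 — timely.
Step 2 — counting 18 days from 5 April 2006 (when notice of the special meeting is given) gives a deadline of 23 April 2006; done 21 April 2006 — timely.
Step 3 — counting 14 days from 26 April 2006 (end of the 5-day waiting period, which began when the information statement is filed on 21 April 2006) gives a deadline of 10 May 2006; completed 28 April 2006, before the deadline.
Step 4 — counting 14 days from 18 May 2006 (end of the 20-day hold period, which began when the proxy materials are mailed on 28 April 2006) gives a deadline of 1 June 2006; done 29 May 2006 — timely.
Step 5 — counting 15 days from 19 June 2006 (end of the 21-day comment period, which began when the special meeting is convened on 29 May 2006) gives a deadline of 4 July 2006; done 3 July 2006 — timely.
Step 6 — 18 and 163 days from 5 April 2006 (when notice of the special meeting is given) are 23 April 2006 and 15 September 2006 respectively; done 11 July 2006 — within the window.

Yes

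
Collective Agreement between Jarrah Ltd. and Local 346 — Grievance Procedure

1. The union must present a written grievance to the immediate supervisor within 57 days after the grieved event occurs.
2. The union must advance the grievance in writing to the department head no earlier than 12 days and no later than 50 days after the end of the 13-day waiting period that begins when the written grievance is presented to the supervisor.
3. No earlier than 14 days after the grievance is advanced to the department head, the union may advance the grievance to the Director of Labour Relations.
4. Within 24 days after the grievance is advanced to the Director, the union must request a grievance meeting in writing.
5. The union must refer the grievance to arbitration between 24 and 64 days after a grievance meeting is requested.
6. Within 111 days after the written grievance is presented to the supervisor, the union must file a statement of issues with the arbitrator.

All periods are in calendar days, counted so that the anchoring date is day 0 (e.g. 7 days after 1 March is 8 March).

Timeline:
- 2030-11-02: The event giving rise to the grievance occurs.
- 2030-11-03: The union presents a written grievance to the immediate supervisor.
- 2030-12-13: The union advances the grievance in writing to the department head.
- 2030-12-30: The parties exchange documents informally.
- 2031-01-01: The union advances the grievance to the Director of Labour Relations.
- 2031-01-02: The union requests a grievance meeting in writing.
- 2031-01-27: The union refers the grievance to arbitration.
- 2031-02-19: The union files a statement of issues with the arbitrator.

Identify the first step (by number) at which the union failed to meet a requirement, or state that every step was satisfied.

(1) due by 2030-11-02 + 57 days = 2030-12-29; 2030-11-03 is within that limit.
(2) the permitted window runs from 2030-11-16 + 12 = 2030-11-28 to 2030-11-16 + 50 = 2031-01-05; done 2030-12-13, which is between those dates.
(3) permitted from 2030-12-13 + 14 days = 2030-12-27 onward; done 2031-01-01 — permitted.
(4) due by 2031-01-01 + 24 days = 2031-01-25; done 2031-01-02 — timely.
(5) the permitted window runs from 2031-01-02 + 24 = 2031-01-26 to 2031-01-02 + 64 = 2031-03-07; 2031-01-27 falls inside that range.
(6) due by 2030-11-03 + 111 days = 2031-02-22; 2031-02-19 is within that limit.

None — every step was satisfied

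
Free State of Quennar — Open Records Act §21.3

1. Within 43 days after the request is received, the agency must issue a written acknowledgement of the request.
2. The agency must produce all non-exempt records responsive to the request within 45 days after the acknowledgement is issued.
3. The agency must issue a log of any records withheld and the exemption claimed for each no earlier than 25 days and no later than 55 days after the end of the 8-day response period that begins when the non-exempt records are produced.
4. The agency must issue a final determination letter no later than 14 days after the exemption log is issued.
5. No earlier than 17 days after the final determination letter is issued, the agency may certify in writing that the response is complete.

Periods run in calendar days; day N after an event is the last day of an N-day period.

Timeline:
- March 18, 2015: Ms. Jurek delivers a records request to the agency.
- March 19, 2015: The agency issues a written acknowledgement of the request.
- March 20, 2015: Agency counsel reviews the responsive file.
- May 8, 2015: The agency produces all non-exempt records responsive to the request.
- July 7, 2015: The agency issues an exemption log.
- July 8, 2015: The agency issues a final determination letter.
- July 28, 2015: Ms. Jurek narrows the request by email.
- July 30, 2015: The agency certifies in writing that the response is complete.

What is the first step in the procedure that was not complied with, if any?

(1) due by March 18, 2015 + 43 days = April 30, 2015; completed March 19, 2015, before the deadline.
(2) due by March 19, 2015 + 45 days = May 3, 2015; not done until May 8, 2015, 5 days after the deadline.

Step 2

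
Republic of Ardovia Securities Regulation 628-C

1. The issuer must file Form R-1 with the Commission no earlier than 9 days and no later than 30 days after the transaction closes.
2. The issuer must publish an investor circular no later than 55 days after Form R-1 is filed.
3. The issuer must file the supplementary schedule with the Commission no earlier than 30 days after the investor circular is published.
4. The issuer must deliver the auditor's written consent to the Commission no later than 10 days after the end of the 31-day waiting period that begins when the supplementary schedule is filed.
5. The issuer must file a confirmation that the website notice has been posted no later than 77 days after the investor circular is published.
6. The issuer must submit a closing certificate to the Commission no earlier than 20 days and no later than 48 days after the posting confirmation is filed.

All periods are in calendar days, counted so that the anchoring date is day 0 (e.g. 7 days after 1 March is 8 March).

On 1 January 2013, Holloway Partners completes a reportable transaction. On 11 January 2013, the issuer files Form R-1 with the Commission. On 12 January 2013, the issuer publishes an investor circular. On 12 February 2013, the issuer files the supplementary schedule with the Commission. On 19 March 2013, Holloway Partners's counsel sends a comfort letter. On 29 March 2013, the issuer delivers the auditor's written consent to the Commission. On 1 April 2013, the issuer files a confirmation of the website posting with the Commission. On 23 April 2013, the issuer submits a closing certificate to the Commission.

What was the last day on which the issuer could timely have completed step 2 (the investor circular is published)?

Step 2 runs from 11 January 2013, when Form R-1 is filed. 55 days after 11 January 2013 is 7 March 2013.

7 March 2013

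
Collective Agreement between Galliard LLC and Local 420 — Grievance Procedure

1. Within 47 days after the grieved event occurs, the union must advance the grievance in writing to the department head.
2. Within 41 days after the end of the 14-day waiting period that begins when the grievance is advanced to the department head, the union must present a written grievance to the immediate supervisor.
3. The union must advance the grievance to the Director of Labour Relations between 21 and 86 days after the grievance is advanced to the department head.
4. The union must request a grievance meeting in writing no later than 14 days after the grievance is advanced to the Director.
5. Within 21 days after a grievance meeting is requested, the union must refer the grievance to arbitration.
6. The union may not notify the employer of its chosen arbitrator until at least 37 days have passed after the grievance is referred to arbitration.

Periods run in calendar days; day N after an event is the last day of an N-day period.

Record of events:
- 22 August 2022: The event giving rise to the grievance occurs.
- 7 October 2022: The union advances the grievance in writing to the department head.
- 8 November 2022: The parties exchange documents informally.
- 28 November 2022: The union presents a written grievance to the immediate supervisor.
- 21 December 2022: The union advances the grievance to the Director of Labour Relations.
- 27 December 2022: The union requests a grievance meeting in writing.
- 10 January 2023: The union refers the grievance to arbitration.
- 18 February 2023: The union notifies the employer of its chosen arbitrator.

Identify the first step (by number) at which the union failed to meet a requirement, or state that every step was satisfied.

None — every step was satisfied

(1) due by 22 August 2022 + 47 days = 8 October 2022; 7 October 2022 is within that limit.
(2) due by 21 October 2022 + 41 days = 1 December 2022; completed 28 November 2022, before the deadline.
(3) the permitted window runs from 7 October 2022 + 21 = 28 October 2022 to 7 October 2022 + 86 = 1 January 2023; done 21 December 2022, which is between those dates.
(4) due by 21 December 2022 + 14 days = 4 January 2023; 27 December 2022 is within that limit.
(5) due by 27 December 2022 + 21 days = 17 January 2023; completed 10 January 2023, before the deadline.
(6) permitted from 10 January 2023 + 37 days = 16 February 2023 onward; done 18 February 2023 — permitted.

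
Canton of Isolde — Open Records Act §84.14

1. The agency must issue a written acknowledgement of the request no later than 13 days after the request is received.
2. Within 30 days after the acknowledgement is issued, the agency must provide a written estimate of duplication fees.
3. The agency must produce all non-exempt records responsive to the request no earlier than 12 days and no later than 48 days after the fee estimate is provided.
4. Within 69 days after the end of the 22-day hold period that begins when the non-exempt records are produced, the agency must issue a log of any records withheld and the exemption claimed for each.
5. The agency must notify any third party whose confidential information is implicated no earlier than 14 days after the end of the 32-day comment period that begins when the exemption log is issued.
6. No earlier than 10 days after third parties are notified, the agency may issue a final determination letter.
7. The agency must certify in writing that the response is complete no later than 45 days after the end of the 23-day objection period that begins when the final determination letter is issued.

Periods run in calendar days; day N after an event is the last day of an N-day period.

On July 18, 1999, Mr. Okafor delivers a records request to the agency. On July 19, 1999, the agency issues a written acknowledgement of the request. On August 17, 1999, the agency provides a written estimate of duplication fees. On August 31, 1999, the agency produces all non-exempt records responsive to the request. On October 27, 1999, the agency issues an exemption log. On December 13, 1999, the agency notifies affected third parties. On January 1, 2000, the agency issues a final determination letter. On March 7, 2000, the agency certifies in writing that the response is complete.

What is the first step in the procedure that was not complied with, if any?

Step 1 — counting 13 days from July 18, 1999 (when the request is received) gives a deadline of July 31, 1999; done July 19, 1999 — timely.
Step 2 — counting 30 days from July 19, 1999 (when the acknowledgement is issued) gives a deadline of August 18, 1999; done August 17, 1999 — timely.
Step 3 — 12 and 48 days from August 17, 1999 (when the fee estimate is provided) are August 29, 1999 and October 4, 1999 respectively; August 31, 1999 falls inside that range.
Step 4 — counting 69 days from September 22, 1999 (end of the 22-day hold period, which began when the non-exempt records are produced on August 31, 1999) gives a deadline of November 30, 1999; October 27, 1999 is within that limit.
Step 5 — must wait 14 days from November 28, 1999 (end of the 32-day comment period, which began when the exemption log is issued on October 27, 1999), so not before December 12, 1999; done December 13, 1999 — permitted.
Step 6 — must wait 10 days from December 13, 1999 (when third parties are notified), so not before December 23, 1999; done January 1, 2000 — permitted.
Step 7 — counting 45 days from January 24, 2000 (end of the 23-day objection period, which began when the final determination letter is issued on January 1, 2000) gives a deadline of March 9, 2000; completed March 7, 2000, before the deadline.

None — every step was satisfied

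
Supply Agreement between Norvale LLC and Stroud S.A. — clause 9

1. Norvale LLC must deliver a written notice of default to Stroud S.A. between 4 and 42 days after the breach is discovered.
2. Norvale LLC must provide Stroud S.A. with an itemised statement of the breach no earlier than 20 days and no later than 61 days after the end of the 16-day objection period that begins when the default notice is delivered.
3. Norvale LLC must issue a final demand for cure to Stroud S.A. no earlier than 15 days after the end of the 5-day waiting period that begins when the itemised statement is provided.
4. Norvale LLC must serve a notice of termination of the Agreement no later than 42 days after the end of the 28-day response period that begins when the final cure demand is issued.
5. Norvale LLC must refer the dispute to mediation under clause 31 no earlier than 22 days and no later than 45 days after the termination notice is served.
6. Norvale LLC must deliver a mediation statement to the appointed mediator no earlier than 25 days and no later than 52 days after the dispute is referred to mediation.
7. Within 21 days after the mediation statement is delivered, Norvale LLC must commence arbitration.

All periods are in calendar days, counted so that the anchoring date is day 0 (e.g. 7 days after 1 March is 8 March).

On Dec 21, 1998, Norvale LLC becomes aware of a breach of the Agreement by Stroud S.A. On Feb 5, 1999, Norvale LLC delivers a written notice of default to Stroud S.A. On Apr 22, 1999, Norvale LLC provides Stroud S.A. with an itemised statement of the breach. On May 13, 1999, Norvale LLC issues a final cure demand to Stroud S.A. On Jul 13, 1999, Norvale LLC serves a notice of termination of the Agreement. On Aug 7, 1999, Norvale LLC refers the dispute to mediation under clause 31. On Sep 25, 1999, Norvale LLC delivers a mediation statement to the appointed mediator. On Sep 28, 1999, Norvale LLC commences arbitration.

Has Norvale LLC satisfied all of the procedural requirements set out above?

No

Step 1: the window is 4–42 days after Dec 21, 1998 (when the breach is discovered), so Dec 25, 1998 through Feb 1, 1999; done Feb 5, 1999 — 4 days after the window closed.
The procedure was therefore not followed at step 1.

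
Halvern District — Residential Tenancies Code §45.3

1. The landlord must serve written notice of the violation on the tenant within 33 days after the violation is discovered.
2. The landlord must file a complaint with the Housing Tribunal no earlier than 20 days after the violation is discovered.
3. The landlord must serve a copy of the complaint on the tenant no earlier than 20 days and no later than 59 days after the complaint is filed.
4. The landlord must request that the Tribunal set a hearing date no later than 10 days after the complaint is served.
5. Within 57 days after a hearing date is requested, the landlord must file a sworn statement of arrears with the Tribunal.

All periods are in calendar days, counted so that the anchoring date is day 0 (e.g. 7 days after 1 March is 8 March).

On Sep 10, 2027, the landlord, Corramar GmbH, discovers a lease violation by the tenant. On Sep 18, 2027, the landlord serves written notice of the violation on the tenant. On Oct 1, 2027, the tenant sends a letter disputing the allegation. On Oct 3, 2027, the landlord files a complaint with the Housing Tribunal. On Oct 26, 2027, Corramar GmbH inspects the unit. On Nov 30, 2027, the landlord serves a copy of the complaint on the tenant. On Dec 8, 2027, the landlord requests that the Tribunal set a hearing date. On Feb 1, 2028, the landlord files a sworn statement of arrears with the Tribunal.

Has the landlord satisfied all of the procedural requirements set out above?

Step 1 — counting 33 days from Sep 10, 2027 (when the violation is discovered) gives a deadline of Oct 13, 2027; completed Sep 18, 2027, before the deadline.
Step 2 — must wait 20 days from Sep 10, 2027 (when the violation is discovered), so not before Sep 30, 2027; done Oct 3, 2027, after the minimum wait.
Step 3 — 20 and 59 days from Oct 3, 2027 (when the complaint is filed) are Oct 23, 2027 and Dec 1, 2027 respectively; Nov 30, 2027 falls inside that range.
Step 4 — counting 10 days from Nov 30, 2027 (when the complaint is served) gives a deadline of Dec 10, 2027; completed Dec 8, 2027, before the deadline.
Step 5 — counting 57 days from Dec 8, 2027 (when a hearing date is requested) gives a deadline of Feb 3, 2028; completed Feb 1, 2028, before the deadline.

Yes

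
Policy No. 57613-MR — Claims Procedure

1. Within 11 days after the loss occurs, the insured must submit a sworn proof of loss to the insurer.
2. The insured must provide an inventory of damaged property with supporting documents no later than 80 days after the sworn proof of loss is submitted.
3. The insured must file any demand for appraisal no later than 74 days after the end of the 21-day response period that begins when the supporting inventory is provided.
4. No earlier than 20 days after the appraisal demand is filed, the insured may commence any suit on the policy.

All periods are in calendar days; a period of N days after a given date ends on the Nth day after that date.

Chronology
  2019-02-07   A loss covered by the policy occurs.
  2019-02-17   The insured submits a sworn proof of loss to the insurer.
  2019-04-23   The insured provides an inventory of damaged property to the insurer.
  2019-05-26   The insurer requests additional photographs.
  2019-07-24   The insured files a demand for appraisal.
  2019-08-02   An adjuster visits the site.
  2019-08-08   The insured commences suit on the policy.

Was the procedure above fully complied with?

Step 1: 11 days after 2019-02-07 (when the loss occurs) is 2019-02-18; 2019-02-17 is within that limit.
Step 2: 80 days after 2019-02-17 (when the sworn proof of loss is submitted) is 2019-05-08; done 2019-04-23 — timely.
Step 3: 74 days after 2019-05-14 (end of the 21-day response period, which began when the supporting inventory is provided on 2019-04-23) is 2019-07-27; completed 2019-07-24, before the deadline.
Step 4: the earliest permitted date is 20 days after 2019-07-24 (when the appraisal demand is filed), i.e. 2019-08-13; done 2019-08-08 — 5 days too early.
The analysis stops there.

No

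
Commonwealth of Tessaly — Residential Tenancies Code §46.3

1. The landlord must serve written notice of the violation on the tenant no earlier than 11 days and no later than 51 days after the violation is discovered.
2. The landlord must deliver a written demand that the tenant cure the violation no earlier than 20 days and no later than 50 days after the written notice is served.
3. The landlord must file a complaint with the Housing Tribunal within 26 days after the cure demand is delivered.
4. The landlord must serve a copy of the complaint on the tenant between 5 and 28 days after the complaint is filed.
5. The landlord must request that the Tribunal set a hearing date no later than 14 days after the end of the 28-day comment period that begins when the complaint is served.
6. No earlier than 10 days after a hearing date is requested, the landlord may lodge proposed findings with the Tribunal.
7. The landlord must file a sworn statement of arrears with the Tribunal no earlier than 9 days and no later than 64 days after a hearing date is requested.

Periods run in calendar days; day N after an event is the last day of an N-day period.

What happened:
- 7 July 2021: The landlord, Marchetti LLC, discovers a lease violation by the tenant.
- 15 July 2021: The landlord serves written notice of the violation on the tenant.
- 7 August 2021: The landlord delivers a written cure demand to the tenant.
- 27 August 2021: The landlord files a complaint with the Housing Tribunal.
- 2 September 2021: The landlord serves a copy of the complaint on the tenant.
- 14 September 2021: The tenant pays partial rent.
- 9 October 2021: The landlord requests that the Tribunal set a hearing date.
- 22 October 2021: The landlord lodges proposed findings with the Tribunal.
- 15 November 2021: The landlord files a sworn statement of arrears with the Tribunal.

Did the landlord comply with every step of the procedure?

No

Step 1: the window is 11–51 days after 7 July 2021 (when the violation is discovered), so 18 July 2021 through 27 August 2021; done 15 July 2021 — 3 days before the window opened.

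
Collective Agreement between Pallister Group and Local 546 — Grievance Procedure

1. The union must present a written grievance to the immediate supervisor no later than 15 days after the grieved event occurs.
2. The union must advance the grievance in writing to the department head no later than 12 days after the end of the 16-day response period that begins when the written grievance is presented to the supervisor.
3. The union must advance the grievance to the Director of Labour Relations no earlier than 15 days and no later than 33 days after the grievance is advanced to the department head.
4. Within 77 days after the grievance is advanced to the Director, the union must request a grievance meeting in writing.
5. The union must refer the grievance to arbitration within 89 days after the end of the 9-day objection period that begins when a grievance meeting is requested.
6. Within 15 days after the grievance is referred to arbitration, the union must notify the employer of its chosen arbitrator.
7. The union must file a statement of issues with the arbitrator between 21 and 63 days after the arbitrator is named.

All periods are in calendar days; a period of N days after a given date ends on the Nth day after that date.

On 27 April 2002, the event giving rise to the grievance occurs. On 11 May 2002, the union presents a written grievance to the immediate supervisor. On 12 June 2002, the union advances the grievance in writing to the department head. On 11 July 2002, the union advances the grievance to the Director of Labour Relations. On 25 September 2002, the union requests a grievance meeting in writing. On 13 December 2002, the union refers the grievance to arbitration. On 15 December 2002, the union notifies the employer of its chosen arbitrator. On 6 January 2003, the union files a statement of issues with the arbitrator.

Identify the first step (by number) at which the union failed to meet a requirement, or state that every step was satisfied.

(1) due by 27 April 2002 + 15 days = 12 May 2002; done 11 May 2002 — timely.
(2) due by 27 May 2002 + 12 days = 8 June 2002; done 12 June 2002 — 4 days late.

Step 2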